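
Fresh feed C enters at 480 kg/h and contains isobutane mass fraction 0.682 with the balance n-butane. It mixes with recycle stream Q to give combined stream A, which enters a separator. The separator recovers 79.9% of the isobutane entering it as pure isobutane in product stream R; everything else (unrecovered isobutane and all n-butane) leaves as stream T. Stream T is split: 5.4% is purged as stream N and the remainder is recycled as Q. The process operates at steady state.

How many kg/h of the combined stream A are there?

3231 kg/h

n-butane enters only via C and leaves only via the purge: 480×0.318 = 0.054×(n-butane in T), and the separator passes all n-butane, so n-butane in A = n-butane in T = 2826.7 kg/h.
isobutane in A: m_A = 480×0.682 + (1−0.054)·(1−0.799)·m_A, so m_A = 327.36/0.8099 = 404.22 kg/h.
A = 404.22 + 2826.7 = 3230.9 kg/h.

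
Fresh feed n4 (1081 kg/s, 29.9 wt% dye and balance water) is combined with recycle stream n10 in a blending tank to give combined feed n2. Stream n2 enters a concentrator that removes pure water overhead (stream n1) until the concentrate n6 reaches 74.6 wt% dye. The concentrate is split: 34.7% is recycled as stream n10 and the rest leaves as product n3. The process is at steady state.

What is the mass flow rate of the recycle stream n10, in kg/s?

230.2 kg/s

Overall dye balance (none leaves overhead): dye in fresh feed = dye in product, i.e. 1081×0.299 = (1−0.347)·n6·0.746.
n6 = 323.22/(0.746×0.653) = 663.51 kg/s.
Recycle n10 = 0.347×663.51 = 230.24 kg/s.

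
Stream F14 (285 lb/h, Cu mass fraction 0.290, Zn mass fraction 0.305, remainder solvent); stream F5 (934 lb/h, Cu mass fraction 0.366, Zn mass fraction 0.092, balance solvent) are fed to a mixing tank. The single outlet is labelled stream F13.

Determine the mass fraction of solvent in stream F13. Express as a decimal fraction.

0.510

Total flow out = 285 + 934 = 1219 lb/h.
solvent in = 285×0.405 + 934×0.542 = 621.65 lb/h.
solvent mass fraction in F13 = 621.65/1219 = 0.510.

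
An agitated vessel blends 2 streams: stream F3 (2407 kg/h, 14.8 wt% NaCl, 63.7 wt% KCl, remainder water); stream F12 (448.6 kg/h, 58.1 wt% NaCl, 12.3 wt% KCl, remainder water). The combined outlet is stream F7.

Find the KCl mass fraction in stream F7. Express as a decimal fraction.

0.556

Total flow out = 2407 + 448.6 = 2855.6 kg/h.
KCl in = 2407×0.637 + 448.6×0.123 = 1588.4 kg/h.
KCl mass fraction in F7 = 1588.4/2855.6 = 0.556.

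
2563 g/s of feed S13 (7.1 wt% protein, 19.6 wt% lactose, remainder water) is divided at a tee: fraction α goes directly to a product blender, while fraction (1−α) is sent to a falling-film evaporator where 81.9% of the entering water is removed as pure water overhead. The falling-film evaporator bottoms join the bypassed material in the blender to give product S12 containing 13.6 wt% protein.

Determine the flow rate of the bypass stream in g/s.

All 2563×0.071 = 181.97 g/s of protein reaches S12, so S12 = 181.97/0.136 = 1338 g/s and vapour = 1225 g/s.
The evaporator receives (1−α)·2563 of feed at 0.733 water and removes 0.819 of that water:
0.819×0.733×(1−α)×2563 = 1225
(1−α) = 1225/1538.6 = 0.7961;  α = 0.2039.
Bypass flow = 0.2039×2563 = 522.51 g/s.

522.5 g/s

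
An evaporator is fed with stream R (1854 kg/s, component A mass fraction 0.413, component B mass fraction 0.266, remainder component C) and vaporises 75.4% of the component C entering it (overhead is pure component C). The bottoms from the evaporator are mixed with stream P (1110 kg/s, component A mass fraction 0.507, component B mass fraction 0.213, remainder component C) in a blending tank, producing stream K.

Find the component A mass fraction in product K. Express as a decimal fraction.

0.528

Vapour removed = 0.754×0.321×1854 = 448.73 kg/s; concentrate = 1405.3 kg/s.
component A reaching the mixer = 765.7 (from concentrate) + 1110×0.507 = 1328.5 kg/s.
Product flow = 1405.3 + 1110 = 2515.3 kg/s; component A fraction = 0.528.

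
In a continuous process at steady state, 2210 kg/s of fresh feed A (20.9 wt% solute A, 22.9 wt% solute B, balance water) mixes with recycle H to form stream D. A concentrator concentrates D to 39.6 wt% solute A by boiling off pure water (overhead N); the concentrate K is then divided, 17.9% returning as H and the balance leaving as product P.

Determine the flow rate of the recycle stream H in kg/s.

Overall solute A balance (none leaves overhead): solute A in fresh feed = solute A in product, i.e. 2210×0.209 = (1−0.179)·K·0.396.
K = 461.89/(0.396×0.821) = 1420.7 kg/s.
Recycle H = 0.179×1420.7 = 254.3 kg/s.

254.3 kg/s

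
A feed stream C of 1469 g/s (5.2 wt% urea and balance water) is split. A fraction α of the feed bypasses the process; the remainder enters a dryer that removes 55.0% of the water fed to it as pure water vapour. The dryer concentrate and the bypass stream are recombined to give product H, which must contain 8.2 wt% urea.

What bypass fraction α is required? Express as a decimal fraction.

0.298

All 1469×0.052 = 76.388 g/s of urea reaches H, so H = 76.388/0.082 = 931.56 g/s and vapour = 537.44 g/s.
The evaporator receives (1−α)·1469 of feed at 0.948 water and removes 0.550 of that water:
0.550×0.948×(1−α)×1469 = 537.44
(1−α) = 537.44/765.94 = 0.7017;  α = 0.2983.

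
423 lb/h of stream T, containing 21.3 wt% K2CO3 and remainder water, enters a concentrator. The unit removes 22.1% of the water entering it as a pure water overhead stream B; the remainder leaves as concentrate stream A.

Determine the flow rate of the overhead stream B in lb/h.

water entering = 423×0.787 = 332.9 lb/h; overhead removed = 0.221×332.9 = 73.571 lb/h.

73.57 lb/h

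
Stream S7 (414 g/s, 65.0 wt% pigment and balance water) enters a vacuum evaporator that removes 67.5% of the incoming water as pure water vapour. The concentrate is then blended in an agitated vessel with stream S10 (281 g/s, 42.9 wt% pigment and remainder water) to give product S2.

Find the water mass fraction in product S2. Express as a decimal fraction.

Vapour removed = 0.675×0.350×414 = 97.808 g/s; concentrate = 316.19 g/s.
water reaching the mixer = 47.092 (from concentrate) + 281×0.571 = 207.54 g/s.
Product flow = 316.19 + 281 = 597.19 g/s; water fraction = 0.3475.

0.3475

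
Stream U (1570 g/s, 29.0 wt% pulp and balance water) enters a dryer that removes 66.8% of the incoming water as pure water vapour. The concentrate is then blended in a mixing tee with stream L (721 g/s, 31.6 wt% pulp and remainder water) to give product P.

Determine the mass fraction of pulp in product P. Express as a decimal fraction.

0.4418

Vapour removed = 0.668×0.710×1570 = 744.62 g/s; concentrate = 825.38 g/s.
pulp reaching the mixer = 455.3 (from concentrate) + 721×0.316 = 683.14 g/s.
Product flow = 825.38 + 721 = 1546.4 g/s; pulp fraction = 0.4418.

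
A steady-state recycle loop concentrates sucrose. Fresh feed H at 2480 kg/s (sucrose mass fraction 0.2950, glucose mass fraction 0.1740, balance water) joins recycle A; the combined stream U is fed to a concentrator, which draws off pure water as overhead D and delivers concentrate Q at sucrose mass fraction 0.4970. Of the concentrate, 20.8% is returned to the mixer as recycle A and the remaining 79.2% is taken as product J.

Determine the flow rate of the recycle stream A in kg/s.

Overall sucrose balance (none leaves overhead): sucrose in fresh feed = sucrose in product, i.e. 2480×0.295 = (1−0.208)·Q·0.497.
Q = 731.6/(0.497×0.792) = 1858.6 kg/s.
Recycle A = 0.208×1858.6 = 386.59 kg/s.

386.6 kg/s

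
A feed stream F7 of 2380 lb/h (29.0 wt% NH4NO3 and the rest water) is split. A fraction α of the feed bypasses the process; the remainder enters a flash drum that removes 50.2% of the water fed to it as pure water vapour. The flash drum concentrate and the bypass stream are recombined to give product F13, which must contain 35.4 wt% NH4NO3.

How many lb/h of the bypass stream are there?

All 2380×0.290 = 690.2 lb/h of NH4NO3 reaches F13, so F13 = 690.2/0.354 = 1949.7 lb/h and vapour = 430.28 lb/h.
The evaporator receives (1−α)·2380 of feed at 0.710 water and removes 0.502 of that water:
0.502×0.710×(1−α)×2380 = 430.28
(1−α) = 430.28/848.28 = 0.5072;  α = 0.4928.
Bypass flow = 0.4928×2380 = 1172.8 lb/h.

1173 lb/h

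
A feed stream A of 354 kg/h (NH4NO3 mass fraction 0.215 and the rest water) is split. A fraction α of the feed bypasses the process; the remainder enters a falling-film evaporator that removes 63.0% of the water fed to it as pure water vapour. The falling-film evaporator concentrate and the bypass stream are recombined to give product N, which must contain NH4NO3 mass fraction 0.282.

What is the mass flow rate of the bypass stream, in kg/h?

All 354×0.215 = 76.11 kg/h of NH4NO3 reaches N, so N = 76.11/0.282 = 269.89 kg/h and vapour = 84.106 kg/h.
The evaporator receives (1−α)·354 of feed at 0.785 water and removes 0.630 of that water:
0.630×0.785×(1−α)×354 = 84.106
(1−α) = 84.106/175.07 = 0.4804;  α = 0.5196.
Bypass flow = 0.5196×354 = 183.93 kg/h.

183.9 kg/h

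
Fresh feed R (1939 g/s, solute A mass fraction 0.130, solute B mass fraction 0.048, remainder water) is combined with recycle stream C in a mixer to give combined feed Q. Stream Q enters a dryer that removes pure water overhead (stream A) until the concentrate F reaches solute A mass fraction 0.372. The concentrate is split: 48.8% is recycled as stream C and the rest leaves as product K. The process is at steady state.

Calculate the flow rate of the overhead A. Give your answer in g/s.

Overall solute A balance (none leaves overhead): solute A in fresh feed = solute A in product, i.e. 1939×0.130 = (1−0.488)·F·0.372.
F = 252.07/(0.372×0.512) = 1323.5 g/s.
Recycle C = 0.488×1323.5 = 645.84 g/s.
Combined feed Q = 1939 + 645.84 = 2584.8 g/s.
Overhead A = Q − F = 2584.8 − 1323.5 = 1261.4 g/s.

1261 g/s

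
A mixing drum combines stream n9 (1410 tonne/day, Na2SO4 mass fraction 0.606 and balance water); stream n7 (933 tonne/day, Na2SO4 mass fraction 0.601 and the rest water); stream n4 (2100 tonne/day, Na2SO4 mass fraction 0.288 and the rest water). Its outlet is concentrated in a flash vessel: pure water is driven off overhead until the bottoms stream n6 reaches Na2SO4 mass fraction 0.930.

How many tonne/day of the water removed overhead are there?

Na2SO4 entering = 1410×0.606 + 933×0.601 + 2100×0.288 = 2020 tonne/day.
All Na2SO4 reports to n6, so n6 = 2020/0.930 = 2172 tonne/day.
Total feed = 4443 tonne/day; overhead = 4443 − 2172 = 2271 tonne/day.

2271 tonne/day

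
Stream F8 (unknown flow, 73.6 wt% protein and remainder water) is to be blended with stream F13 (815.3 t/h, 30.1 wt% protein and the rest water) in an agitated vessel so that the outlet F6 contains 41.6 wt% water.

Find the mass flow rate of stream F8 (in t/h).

Let F8 be the unknown flow. Total out = 815.3 + F8.
water balance: 569.89 + 0.264·F8 = 0.416·(815.3 + F8)
(0.264 − 0.416)·F8 = 0.416×815.3 − 569.89 = -230.73
F8 = -230.73 / -0.152 = 1518 t/h

1518 t/h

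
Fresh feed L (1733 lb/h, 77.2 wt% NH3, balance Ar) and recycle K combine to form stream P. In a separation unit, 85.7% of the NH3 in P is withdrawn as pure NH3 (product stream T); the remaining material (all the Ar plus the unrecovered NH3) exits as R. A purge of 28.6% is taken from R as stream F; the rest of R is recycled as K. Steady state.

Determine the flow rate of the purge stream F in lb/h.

Ar enters only via L and leaves only via the purge: 1733×0.228 = 0.286×(Ar in R), and the separation unit passes all Ar, so Ar in P = Ar in R = 1381.6 lb/h.
NH3 in P: m_A = 1733×0.772 + (1−0.286)·(1−0.857)·m_A, so m_A = 1337.9/0.8979 = 1490 lb/h.
R = (1−0.857)×1490 + 1381.6 = 1594.6 lb/h.
Purge F = 0.286×1594.6 = 456.06 lb/h.

456.1 lb/h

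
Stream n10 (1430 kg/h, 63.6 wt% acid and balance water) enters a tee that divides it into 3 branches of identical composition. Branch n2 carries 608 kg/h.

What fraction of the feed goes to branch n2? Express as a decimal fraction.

Fraction to n2 = 608/1430 = 0.4252.

0.425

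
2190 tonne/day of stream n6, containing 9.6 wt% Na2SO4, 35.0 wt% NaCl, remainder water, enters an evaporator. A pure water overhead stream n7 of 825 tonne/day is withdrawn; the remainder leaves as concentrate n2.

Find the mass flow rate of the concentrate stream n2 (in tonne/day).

1365 tonne/day

Concentrate = 2190 − 825 = 1365 tonne/day.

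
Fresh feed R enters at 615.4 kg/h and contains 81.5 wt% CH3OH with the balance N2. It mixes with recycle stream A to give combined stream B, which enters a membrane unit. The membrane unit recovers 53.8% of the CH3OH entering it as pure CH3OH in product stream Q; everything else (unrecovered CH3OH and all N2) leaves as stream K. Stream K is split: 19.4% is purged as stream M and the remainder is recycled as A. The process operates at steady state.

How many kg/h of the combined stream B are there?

N2 enters only via R and leaves only via the purge: 615.4×0.185 = 0.194×(N2 in K), and the membrane unit passes all N2, so N2 in B = N2 in K = 586.85 kg/h.
CH3OH in B: m_A = 615.4×0.815 + (1−0.194)·(1−0.538)·m_A, so m_A = 501.55/0.6276 = 799.12 kg/h.
B = 799.12 + 586.85 = 1386 kg/h.

1386 kg/h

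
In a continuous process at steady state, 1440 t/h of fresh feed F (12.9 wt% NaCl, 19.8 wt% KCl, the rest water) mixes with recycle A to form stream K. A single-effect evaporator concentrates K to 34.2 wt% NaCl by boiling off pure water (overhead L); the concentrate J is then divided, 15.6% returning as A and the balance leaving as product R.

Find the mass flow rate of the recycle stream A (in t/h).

100.4 t/h

Overall NaCl balance (none leaves overhead): NaCl in fresh feed = NaCl in product, i.e. 1440×0.129 = (1−0.156)·J·0.342.
J = 185.76/(0.342×0.844) = 643.55 t/h.
Recycle A = 0.156×643.55 = 100.39 t/h.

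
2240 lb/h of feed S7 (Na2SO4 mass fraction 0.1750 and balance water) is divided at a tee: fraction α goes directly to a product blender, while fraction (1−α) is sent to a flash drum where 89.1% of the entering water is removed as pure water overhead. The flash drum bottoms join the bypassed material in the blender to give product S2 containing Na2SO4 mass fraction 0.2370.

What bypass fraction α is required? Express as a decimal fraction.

All 2240×0.175 = 392 lb/h of Na2SO4 reaches S2, so S2 = 392/0.237 = 1654 lb/h and vapour = 585.99 lb/h.
The evaporator receives (1−α)·2240 of feed at 0.825 water and removes 0.891 of that water:
0.891×0.825×(1−α)×2240 = 585.99
(1−α) = 585.99/1646.6 = 0.3559;  α = 0.6441.

0.644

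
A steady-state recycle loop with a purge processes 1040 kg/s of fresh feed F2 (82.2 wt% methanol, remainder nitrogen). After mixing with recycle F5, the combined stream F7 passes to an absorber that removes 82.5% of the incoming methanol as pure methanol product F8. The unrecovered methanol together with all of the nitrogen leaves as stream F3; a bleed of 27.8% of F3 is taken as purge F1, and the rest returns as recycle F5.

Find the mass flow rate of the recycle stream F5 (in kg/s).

604.4 kg/s

nitrogen enters only via F2 and leaves only via the purge: 1040×0.178 = 0.278×(nitrogen in F3), and the absorber passes all nitrogen, so nitrogen in F7 = nitrogen in F3 = 665.9 kg/s.
methanol in F7: m_A = 1040×0.822 + (1−0.278)·(1−0.825)·m_A, so m_A = 854.88/0.8737 = 978.52 kg/s.
F3 = (1−0.825)×978.52 + 665.9 = 837.14 kg/s.
Recycle F5 = (1−0.278)×837.14 = 604.41 kg/s.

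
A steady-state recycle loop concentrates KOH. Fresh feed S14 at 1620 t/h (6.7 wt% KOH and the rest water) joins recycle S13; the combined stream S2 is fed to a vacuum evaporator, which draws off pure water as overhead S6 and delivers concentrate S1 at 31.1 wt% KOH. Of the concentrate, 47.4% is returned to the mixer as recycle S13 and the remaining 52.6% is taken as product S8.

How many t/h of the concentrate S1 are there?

Overall KOH balance (none leaves overhead): KOH in fresh feed = KOH in product, i.e. 1620×0.067 = (1−0.474)·S1·0.311.
S1 = 108.54/(0.311×0.526) = 663.5 t/h.

663.5 t/h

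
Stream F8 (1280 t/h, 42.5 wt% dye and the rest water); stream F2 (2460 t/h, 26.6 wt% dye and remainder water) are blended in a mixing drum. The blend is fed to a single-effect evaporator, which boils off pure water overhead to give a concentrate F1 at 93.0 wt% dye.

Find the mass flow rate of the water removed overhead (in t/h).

2451 t/h

dye entering = 1280×0.425 + 2460×0.266 = 1198.4 t/h.
All dye reports to F1, so F1 = 1198.4/0.930 = 1288.6 t/h.
Total feed = 3740 t/h; overhead = 3740 − 1288.6 = 2451.4 t/h.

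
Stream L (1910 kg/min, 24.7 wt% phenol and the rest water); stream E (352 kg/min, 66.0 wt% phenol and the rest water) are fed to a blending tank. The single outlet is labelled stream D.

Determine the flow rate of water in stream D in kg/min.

water out = water in = 1910×0.753 + 352×0.340 = 1557.9 kg/min.

1558 kg/min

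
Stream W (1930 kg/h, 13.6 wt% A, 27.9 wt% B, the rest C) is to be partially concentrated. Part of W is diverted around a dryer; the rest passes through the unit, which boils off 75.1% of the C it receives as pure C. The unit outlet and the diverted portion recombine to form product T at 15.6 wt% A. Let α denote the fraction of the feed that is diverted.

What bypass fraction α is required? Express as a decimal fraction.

0.708

All 1930×0.136 = 262.48 kg/h of A reaches T, so T = 262.48/0.156 = 1682.6 kg/h and vapour = 247.44 kg/h.
The evaporator receives (1−α)·1930 of feed at 0.585 C and removes 0.751 of that C:
0.751×0.585×(1−α)×1930 = 247.44
(1−α) = 247.44/847.92 = 0.2918;  α = 0.7082.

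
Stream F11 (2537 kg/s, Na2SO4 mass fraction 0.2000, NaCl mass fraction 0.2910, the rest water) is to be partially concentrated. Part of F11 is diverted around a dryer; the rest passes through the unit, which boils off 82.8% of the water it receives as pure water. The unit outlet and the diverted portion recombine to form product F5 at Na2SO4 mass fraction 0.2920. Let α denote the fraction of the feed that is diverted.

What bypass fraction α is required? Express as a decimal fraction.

All 2537×0.200 = 507.4 kg/s of Na2SO4 reaches F5, so F5 = 507.4/0.292 = 1737.7 kg/s and vapour = 799.33 kg/s.
The evaporator receives (1−α)·2537 of feed at 0.509 water and removes 0.828 of that water:
0.828×0.509×(1−α)×2537 = 799.33
(1−α) = 799.33/1069.2 = 0.7476;  α = 0.2524.

0.252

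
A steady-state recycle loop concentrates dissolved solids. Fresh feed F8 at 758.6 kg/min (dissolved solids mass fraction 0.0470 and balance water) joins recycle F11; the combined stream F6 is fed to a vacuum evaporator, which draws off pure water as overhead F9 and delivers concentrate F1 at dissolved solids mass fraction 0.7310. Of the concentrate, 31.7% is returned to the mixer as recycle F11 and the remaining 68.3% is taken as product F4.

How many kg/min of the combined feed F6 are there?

781.2 kg/min

Overall dissolved solids balance (none leaves overhead): dissolved solids in fresh feed = dissolved solids in product, i.e. 758.6×0.047 = (1−0.317)·F1·0.731.
F1 = 35.654/(0.731×0.683) = 71.412 kg/min.
Recycle F11 = 0.317×71.412 = 22.638 kg/min.
Combined feed F6 = 758.6 + 22.638 = 781.24 kg/min.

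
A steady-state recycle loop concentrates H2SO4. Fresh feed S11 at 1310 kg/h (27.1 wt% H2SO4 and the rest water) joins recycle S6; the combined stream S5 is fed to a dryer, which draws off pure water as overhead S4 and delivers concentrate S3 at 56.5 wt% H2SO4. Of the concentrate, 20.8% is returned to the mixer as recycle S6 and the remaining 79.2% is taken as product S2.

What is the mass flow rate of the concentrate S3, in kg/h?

Overall H2SO4 balance (none leaves overhead): H2SO4 in fresh feed = H2SO4 in product, i.e. 1310×0.271 = (1−0.208)·S3·0.565.
S3 = 355.01/(0.565×0.792) = 793.35 kg/h.

793.4 kg/h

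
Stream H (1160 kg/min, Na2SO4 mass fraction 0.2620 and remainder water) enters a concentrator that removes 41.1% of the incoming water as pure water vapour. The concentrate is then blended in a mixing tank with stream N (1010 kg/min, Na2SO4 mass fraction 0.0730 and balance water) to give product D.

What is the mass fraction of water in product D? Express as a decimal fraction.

Vapour removed = 0.411×0.738×1160 = 351.85 kg/min; concentrate = 808.15 kg/min.
water reaching the mixer = 504.23 (from concentrate) + 1010×0.927 = 1440.5 kg/min.
Product flow = 808.15 + 1010 = 1818.2 kg/min; water fraction = 0.7923.

0.7923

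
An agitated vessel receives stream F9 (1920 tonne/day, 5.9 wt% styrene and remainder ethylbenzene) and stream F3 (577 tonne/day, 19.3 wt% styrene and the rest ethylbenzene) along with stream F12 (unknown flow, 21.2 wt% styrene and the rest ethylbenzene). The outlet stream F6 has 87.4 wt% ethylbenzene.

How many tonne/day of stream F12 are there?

1046 tonne/day

Let F12 be the unknown flow. Total out = 2497 + F12.
ethylbenzene balance: 2272.4 + 0.788·F12 = 0.874·(2497 + F12)
(0.788 − 0.874)·F12 = 0.874×2497 − 2272.4 = -89.981
F12 = -89.981 / -0.086 = 1046.3 tonne/day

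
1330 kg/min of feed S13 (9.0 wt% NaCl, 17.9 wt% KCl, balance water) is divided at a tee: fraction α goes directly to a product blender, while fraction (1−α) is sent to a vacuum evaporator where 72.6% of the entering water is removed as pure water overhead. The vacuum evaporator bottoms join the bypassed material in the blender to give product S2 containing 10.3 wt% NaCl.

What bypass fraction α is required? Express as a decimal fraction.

All 1330×0.090 = 119.7 kg/min of NaCl reaches S2, so S2 = 119.7/0.103 = 1162.1 kg/min and vapour = 167.86 kg/min.
The evaporator receives (1−α)·1330 of feed at 0.731 water and removes 0.726 of that water:
0.726×0.731×(1−α)×1330 = 167.86
(1−α) = 167.86/705.84 = 0.2378;  α = 0.7622.

0.762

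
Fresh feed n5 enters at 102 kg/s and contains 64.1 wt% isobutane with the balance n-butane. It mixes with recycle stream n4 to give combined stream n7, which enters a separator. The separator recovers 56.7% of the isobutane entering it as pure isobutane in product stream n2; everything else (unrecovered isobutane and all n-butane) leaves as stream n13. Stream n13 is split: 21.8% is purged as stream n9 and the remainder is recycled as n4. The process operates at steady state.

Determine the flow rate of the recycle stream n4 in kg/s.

n-butane enters only via n5 and leaves only via the purge: 102×0.359 = 0.218×(n-butane in n13), and the separator passes all n-butane, so n-butane in n7 = n-butane in n13 = 167.97 kg/s.
isobutane in n7: m_A = 102×0.641 + (1−0.218)·(1−0.567)·m_A, so m_A = 65.382/0.6614 = 98.855 kg/s.
n13 = (1−0.567)×98.855 + 167.97 = 210.78 kg/s.
Recycle n4 = (1−0.218)×210.78 = 164.83 kg/s.

164.8 kg/s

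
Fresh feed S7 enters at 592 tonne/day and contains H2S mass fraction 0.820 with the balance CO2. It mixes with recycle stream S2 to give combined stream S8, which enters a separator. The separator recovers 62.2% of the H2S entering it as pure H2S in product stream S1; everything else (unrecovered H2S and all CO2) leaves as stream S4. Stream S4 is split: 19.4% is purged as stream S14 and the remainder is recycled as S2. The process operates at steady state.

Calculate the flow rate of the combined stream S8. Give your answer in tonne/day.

1247 tonne/day

CO2 enters only via S7 and leaves only via the purge: 592×0.180 = 0.194×(CO2 in S4), and the separator passes all CO2, so CO2 in S8 = CO2 in S4 = 549.28 tonne/day.
H2S in S8: m_A = 592×0.820 + (1−0.194)·(1−0.622)·m_A, so m_A = 485.44/0.6953 = 698.14 tonne/day.
S8 = 698.14 + 549.28 = 1247.4 tonne/day.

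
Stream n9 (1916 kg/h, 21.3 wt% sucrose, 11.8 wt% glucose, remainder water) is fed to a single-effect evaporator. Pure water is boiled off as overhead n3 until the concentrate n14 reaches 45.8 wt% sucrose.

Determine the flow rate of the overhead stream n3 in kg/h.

sucrose is conserved: 1916×0.213 = 408.11 kg/h all reports to the concentrate.
Concentrate = 408.11/(target fraction) = 891.07 kg/h.
Overhead = 1916 − 891.07 = 1024.9 kg/h.

1025 kg/h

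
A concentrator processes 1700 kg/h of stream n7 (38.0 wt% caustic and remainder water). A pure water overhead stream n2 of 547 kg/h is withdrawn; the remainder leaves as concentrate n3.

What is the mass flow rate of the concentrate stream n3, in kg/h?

1153 kg/h

Concentrate = 1700 − 547 = 1153 kg/h.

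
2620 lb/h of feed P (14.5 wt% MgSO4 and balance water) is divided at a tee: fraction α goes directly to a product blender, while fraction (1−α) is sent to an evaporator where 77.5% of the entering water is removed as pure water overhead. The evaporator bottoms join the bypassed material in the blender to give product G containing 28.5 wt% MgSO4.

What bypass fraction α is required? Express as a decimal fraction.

0.259

All 2620×0.145 = 379.9 lb/h of MgSO4 reaches G, so G = 379.9/0.285 = 1333 lb/h and vapour = 1287 lb/h.
The evaporator receives (1−α)·2620 of feed at 0.855 water and removes 0.775 of that water:
0.775×0.855×(1−α)×2620 = 1287
(1−α) = 1287/1736.1 = 0.7413;  α = 0.2587.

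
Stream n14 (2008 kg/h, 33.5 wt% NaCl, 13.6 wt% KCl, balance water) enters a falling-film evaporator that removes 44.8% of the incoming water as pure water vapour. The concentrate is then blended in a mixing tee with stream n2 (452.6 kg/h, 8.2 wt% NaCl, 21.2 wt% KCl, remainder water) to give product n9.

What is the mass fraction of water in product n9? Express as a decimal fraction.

0.456

Vapour removed = 0.448×0.529×2008 = 475.88 kg/h; concentrate = 1532.1 kg/h.
water reaching the mixer = 586.35 (from concentrate) + 452.6×0.706 = 905.89 kg/h.
Product flow = 1532.1 + 452.6 = 1984.7 kg/h; water fraction = 0.456.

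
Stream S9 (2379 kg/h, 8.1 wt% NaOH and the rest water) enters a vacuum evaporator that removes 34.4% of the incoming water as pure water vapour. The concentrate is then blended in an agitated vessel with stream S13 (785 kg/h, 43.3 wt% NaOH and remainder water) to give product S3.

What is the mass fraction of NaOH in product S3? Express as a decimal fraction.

0.2208

Vapour removed = 0.344×0.919×2379 = 752.09 kg/h; concentrate = 1626.9 kg/h.
NaOH reaching the mixer = 192.7 (from concentrate) + 785×0.433 = 532.6 kg/h.
Product flow = 1626.9 + 785 = 2411.9 kg/h; NaOH fraction = 0.2208.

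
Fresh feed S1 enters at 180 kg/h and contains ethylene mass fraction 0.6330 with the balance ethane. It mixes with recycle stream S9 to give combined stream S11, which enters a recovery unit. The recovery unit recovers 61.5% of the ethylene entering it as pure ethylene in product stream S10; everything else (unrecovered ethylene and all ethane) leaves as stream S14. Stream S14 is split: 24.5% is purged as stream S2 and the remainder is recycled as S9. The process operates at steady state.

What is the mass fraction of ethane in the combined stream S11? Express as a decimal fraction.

0.6267

ethane enters only via S1 and leaves only via the purge: 180×0.367 = 0.245×(ethane in S14), and the recovery unit passes all ethane, so ethane in S11 = ethane in S14 = 269.63 kg/h.
ethylene in S11: m_A = 180×0.633 + (1−0.245)·(1−0.615)·m_A, so m_A = 113.94/0.7093 = 160.63 kg/h.
S11 = 160.63 + 269.63 = 430.26 kg/h.
ethane fraction in S11 = 269.63/430.26 = 0.6267.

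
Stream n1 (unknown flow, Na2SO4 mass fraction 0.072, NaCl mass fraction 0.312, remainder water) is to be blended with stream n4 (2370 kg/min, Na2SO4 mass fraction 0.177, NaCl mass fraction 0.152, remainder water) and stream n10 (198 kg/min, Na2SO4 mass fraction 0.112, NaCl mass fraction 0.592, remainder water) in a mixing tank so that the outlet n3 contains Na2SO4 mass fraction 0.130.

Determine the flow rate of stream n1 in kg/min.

Let n1 be the unknown flow. Total out = 2568 + n1.
Na2SO4 balance: 441.67 + 0.072·n1 = 0.130·(2568 + n1)
(0.072 − 0.130)·n1 = 0.130×2568 − 441.67 = -107.83
n1 = -107.83 / -0.058 = 1859.1 kg/min

1859 kg/min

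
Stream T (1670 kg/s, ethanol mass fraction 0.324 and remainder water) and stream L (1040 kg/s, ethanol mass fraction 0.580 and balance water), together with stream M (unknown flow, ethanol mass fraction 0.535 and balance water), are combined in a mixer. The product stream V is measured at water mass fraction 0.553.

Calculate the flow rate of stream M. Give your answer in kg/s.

762.4 kg/s

Let M be the unknown flow. Total out = 2710 + M.
water balance: 1565.7 + 0.465·M = 0.553·(2710 + M)
(0.465 − 0.553)·M = 0.553×2710 − 1565.7 = -67.09
M = -67.09 / -0.088 = 762.39 kg/s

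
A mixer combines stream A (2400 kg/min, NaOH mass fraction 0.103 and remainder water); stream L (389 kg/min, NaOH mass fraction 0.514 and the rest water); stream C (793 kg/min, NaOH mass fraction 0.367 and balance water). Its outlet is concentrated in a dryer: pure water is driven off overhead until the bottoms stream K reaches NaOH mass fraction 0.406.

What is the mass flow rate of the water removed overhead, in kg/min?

1764 kg/min

NaOH entering = 2400×0.103 + 389×0.514 + 793×0.367 = 738.18 kg/min.
All NaOH reports to K, so K = 738.18/0.406 = 1818.2 kg/min.
Total feed = 3582 kg/min; overhead = 3582 − 1818.2 = 1763.8 kg/min.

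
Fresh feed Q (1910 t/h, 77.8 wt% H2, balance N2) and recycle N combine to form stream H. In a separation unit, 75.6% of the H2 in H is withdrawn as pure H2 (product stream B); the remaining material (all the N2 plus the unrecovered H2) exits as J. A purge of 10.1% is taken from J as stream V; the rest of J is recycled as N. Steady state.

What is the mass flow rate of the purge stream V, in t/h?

470.9 t/h

N2 enters only via Q and leaves only via the purge: 1910×0.222 = 0.101×(N2 in J), and the separation unit passes all N2, so N2 in H = N2 in J = 4198.2 t/h.
H2 in H: m_A = 1910×0.778 + (1−0.101)·(1−0.756)·m_A, so m_A = 1486/0.7806 = 1903.5 t/h.
J = (1−0.756)×1903.5 + 4198.2 = 4662.7 t/h.
Purge V = 0.101×4662.7 = 470.93 t/h.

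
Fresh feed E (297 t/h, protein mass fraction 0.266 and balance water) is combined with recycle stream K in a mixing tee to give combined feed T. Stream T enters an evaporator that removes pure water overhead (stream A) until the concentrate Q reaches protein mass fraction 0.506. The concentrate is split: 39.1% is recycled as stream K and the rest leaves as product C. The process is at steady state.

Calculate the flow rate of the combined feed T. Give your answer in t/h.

397.2 t/h

Overall protein balance (none leaves overhead): protein in fresh feed = protein in product, i.e. 297×0.266 = (1−0.391)·Q·0.506.
Q = 79.002/(0.506×0.609) = 256.37 t/h.
Recycle K = 0.391×256.37 = 100.24 t/h.
Combined feed T = 297 + 100.24 = 397.24 t/h.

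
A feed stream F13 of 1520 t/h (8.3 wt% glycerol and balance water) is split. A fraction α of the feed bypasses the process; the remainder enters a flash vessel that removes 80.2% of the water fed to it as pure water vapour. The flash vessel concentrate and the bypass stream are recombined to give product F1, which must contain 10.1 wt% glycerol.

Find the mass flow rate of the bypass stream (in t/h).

1152 t/h

All 1520×0.083 = 126.16 t/h of glycerol reaches F1, so F1 = 126.16/0.101 = 1249.1 t/h and vapour = 270.89 t/h.
The evaporator receives (1−α)·1520 of feed at 0.917 water and removes 0.802 of that water:
0.802×0.917×(1−α)×1520 = 270.89
(1−α) = 270.89/1117.9 = 0.2423;  α = 0.7577.
Bypass flow = 0.7577×1520 = 1151.7 t/h.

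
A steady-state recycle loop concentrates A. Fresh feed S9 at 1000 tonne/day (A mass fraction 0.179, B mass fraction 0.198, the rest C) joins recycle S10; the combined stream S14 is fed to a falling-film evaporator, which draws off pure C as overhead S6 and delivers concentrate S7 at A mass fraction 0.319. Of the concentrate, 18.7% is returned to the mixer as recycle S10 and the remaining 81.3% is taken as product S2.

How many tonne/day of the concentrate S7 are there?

690.2 tonne/day

Overall A balance (none leaves overhead): A in fresh feed = A in product, i.e. 1000×0.179 = (1−0.187)·S7·0.319.
S7 = 179/(0.319×0.813) = 690.19 tonne/day.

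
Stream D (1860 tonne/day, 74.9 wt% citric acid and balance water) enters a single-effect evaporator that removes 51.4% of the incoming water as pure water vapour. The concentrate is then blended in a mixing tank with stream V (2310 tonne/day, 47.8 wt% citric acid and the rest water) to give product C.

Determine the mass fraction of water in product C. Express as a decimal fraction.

Vapour removed = 0.514×0.251×1860 = 239.97 tonne/day; concentrate = 1620 tonne/day.
water reaching the mixer = 226.89 (from concentrate) + 2310×0.522 = 1432.7 tonne/day.
Product flow = 1620 + 2310 = 3930 tonne/day; water fraction = 0.365.

0.365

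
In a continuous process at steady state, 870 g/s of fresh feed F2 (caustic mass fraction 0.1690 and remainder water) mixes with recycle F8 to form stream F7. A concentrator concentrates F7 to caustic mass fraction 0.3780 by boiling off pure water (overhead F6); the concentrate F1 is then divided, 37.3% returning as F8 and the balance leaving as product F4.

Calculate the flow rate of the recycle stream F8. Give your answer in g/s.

Overall caustic balance (none leaves overhead): caustic in fresh feed = caustic in product, i.e. 870×0.169 = (1−0.373)·F1·0.378.
F1 = 147.03/(0.378×0.627) = 620.36 g/s.
Recycle F8 = 0.373×620.36 = 231.4 g/s.

231.4 g/s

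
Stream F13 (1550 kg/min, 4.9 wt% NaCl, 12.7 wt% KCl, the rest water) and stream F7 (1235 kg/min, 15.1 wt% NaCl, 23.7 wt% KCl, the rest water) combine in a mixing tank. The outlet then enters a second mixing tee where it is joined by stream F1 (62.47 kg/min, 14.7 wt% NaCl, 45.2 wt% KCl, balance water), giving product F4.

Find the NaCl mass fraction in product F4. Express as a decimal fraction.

Overall, product flow = 2847.5 kg/min.
NaCl in = 1550×0.049 + 1235×0.151 + 62.47×0.147 = 271.62 kg/min.
NaCl fraction in F4 = 0.095.

0.095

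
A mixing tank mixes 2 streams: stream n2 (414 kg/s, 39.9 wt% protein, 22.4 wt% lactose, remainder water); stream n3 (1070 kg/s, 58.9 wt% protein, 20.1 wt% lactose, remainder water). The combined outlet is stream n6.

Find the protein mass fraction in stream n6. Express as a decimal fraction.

0.5360

Total flow out = 414 + 1070 = 1484 kg/s.
protein in = 414×0.399 + 1070×0.589 = 795.42 kg/s.
protein mass fraction in n6 = 795.42/1484 = 0.5360.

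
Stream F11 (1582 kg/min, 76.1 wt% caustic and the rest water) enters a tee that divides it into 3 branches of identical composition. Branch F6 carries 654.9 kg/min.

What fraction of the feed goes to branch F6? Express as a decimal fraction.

0.414

Fraction to F6 = 654.9/1582 = 0.4140.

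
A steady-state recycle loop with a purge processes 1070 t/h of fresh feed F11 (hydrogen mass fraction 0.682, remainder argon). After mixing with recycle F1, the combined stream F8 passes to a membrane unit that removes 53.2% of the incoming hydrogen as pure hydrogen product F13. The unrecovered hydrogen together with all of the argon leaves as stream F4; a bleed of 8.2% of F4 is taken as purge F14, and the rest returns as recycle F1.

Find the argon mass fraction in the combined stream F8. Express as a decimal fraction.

0.764

argon enters only via F11 and leaves only via the purge: 1070×0.318 = 0.082×(argon in F4), and the membrane unit passes all argon, so argon in F8 = argon in F4 = 4149.5 t/h.
hydrogen in F8: m_A = 1070×0.682 + (1−0.082)·(1−0.532)·m_A, so m_A = 729.74/0.5704 = 1279.4 t/h.
F8 = 1279.4 + 4149.5 = 5428.9 t/h.
argon fraction in F8 = 4149.5/5428.9 = 0.764.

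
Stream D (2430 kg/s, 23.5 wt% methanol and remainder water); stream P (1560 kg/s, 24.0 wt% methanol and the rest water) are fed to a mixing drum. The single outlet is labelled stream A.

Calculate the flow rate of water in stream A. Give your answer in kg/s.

3045 kg/s

water out = water in = 2430×0.765 + 1560×0.760 = 3044.6 kg/s.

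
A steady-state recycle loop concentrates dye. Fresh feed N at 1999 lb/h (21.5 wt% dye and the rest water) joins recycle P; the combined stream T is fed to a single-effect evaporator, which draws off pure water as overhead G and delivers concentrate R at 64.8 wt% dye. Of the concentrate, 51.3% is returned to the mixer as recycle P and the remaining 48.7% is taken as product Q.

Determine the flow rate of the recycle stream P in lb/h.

698.7 lb/h

Overall dye balance (none leaves overhead): dye in fresh feed = dye in product, i.e. 1999×0.215 = (1−0.513)·R·0.648.
R = 429.78/(0.648×0.487) = 1361.9 lb/h.
Recycle P = 0.513×1361.9 = 698.66 lb/h.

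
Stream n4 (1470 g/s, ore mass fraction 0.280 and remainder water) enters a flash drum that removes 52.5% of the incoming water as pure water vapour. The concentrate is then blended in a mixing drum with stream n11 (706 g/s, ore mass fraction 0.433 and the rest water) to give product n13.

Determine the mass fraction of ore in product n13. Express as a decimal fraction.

Vapour removed = 0.525×0.720×1470 = 555.66 g/s; concentrate = 914.34 g/s.
ore reaching the mixer = 411.6 (from concentrate) + 706×0.433 = 717.3 g/s.
Product flow = 914.34 + 706 = 1620.3 g/s; ore fraction = 0.443.

0.443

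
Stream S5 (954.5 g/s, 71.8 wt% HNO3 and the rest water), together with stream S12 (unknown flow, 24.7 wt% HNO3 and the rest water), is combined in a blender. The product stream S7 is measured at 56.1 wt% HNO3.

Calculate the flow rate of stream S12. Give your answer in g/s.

Let S12 be the unknown flow. Total out = 954.5 + S12.
HNO3 balance: 685.33 + 0.247·S12 = 0.561·(954.5 + S12)
(0.247 − 0.561)·S12 = 0.561×954.5 − 685.33 = -149.86
S12 = -149.86 / -0.314 = 477.25 g/s

477.2 g/s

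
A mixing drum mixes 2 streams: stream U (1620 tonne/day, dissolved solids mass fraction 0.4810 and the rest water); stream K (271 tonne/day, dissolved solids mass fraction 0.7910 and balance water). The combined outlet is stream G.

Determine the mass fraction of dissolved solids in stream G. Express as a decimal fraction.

Total flow out = 1620 + 271 = 1891 tonne/day.
dissolved solids in = 1620×0.481 + 271×0.791 = 993.58 tonne/day.
dissolved solids mass fraction in G = 993.58/1891 = 0.5254.

0.5254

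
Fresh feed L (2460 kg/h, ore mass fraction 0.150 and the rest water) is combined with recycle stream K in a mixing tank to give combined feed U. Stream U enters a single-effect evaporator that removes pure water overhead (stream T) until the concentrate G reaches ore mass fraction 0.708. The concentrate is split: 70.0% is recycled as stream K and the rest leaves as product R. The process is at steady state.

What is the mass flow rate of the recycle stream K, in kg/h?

Overall ore balance (none leaves overhead): ore in fresh feed = ore in product, i.e. 2460×0.150 = (1−0.700)·G·0.708.
G = 369/(0.708×0.300) = 1737.3 kg/h.
Recycle K = 0.700×1737.3 = 1216.1 kg/h.

1216 kg/h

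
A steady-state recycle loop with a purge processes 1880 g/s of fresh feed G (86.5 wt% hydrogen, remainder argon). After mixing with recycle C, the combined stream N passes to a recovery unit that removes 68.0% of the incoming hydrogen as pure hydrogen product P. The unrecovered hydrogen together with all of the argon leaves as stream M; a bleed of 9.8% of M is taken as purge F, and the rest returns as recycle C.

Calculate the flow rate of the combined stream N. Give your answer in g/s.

4876 g/s

argon enters only via G and leaves only via the purge: 1880×0.135 = 0.098×(argon in M), and the recovery unit passes all argon, so argon in N = argon in M = 2589.8 g/s.
hydrogen in N: m_A = 1880×0.865 + (1−0.098)·(1−0.680)·m_A, so m_A = 1626.2/0.7114 = 2286 g/s.
N = 2286 + 2589.8 = 4875.8 g/s.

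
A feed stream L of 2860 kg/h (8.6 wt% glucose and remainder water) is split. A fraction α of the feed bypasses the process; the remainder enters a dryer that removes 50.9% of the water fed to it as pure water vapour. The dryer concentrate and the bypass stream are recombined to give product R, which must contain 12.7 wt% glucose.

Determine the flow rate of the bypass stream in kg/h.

All 2860×0.086 = 245.96 kg/h of glucose reaches R, so R = 245.96/0.127 = 1936.7 kg/h and vapour = 923.31 kg/h.
The evaporator receives (1−α)·2860 of feed at 0.914 water and removes 0.509 of that water:
0.509×0.914×(1−α)×2860 = 923.31
(1−α) = 923.31/1330.5 = 0.6939;  α = 0.3061.
Bypass flow = 0.3061×2860 = 875.36 kg/h.

875.4 kg/h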